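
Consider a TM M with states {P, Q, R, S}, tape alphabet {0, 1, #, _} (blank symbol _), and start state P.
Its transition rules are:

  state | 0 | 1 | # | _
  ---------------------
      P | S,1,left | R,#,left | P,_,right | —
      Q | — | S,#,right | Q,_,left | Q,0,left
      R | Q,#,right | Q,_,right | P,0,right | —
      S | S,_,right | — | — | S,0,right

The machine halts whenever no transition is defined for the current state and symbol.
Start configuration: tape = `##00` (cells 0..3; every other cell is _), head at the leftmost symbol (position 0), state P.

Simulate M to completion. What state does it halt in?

P | [#]#00   read # → write _, move right, go to P
P | _[#]00   read # → write _, move right, go to P
P | __[0]0   read 0 → write 1, move left, go to S
S | _[_]10   read _ → write 0, move right, go to S
S | _0[1]0
No transition is defined for (S, 1); M halts in state S.

S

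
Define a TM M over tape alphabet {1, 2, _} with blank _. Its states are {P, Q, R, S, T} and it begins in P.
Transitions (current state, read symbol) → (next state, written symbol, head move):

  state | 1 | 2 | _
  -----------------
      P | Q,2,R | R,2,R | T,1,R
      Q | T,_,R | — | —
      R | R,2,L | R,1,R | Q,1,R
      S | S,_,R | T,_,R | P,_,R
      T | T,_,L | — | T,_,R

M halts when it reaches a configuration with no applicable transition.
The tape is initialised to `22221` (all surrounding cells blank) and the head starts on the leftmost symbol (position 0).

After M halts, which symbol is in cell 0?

P | [2]2221__   read 2 → write 2, move R, go to R
R | 2[2]221__   read 2 → write 1, move R, go to R
R | 21[2]21__   read 2 → write 1, move R, go to R
R | 211[2]1__   read 2 → write 1, move R, go to R
R | 2111[1]__   read 1 → write 2, move L, go to R
R | 211[1]2__   read 1 → write 2, move L, go to R
R | 21[1]22__   read 1 → write 2, move L, go to R
R | 2[1]222__   read 1 → write 2, move L, go to R
R | [2]2222__   read 2 → write 1, move R, go to R
R | 1[2]222__   read 2 → write 1, move R, go to R
R | 11[2]22__   read 2 → write 1, move R, go to R
R | 111[2]2__   read 2 → write 1, move R, go to R
R | 1111[2]__   read 2 → write 1, move R, go to R
R | 11111[_]_   read _ → write 1, move R, go to Q
Q | 111111[_]
Cell 0 holds 1 when M halts.

1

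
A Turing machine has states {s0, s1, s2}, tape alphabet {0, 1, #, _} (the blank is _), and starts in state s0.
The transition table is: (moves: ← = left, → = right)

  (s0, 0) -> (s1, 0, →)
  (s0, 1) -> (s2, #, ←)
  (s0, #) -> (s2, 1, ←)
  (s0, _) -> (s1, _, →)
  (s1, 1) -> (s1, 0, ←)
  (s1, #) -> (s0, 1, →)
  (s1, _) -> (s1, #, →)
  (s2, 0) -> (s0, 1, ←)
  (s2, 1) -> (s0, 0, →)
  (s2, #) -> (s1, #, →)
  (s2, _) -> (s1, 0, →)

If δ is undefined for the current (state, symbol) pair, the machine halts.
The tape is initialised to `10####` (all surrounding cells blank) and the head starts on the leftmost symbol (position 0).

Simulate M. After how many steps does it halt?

state=s0 head=0 tape=_[1]0####   (s0,1)→(s2,#,←)
state=s2 head=-1 tape=[_]#0####   (s2,_)→(s1,0,→)
state=s1 head=0 tape=0[#]0####   (s1,#)→(s0,1,→)
state=s0 head=1 tape=01[0]####   (s0,0)→(s1,0,→)
state=s1 head=2 tape=010[#]###   (s1,#)→(s0,1,→)
state=s0 head=3 tape=0101[#]##   (s0,#)→(s2,1,←)
state=s2 head=2 tape=010[1]1##   (s2,1)→(s0,0,→)
state=s0 head=3 tape=0100[1]##   (s0,1)→(s2,#,←)
state=s2 head=2 tape=010[0]###   (s2,0)→(s0,1,←)
state=s0 head=1 tape=01[0]1###   (s0,0)→(s1,0,→)
state=s1 head=2 tape=010[1]###   (s1,1)→(s1,0,←)
state=s1 head=1 tape=01[0]0###
M halts after 11 transitions.

11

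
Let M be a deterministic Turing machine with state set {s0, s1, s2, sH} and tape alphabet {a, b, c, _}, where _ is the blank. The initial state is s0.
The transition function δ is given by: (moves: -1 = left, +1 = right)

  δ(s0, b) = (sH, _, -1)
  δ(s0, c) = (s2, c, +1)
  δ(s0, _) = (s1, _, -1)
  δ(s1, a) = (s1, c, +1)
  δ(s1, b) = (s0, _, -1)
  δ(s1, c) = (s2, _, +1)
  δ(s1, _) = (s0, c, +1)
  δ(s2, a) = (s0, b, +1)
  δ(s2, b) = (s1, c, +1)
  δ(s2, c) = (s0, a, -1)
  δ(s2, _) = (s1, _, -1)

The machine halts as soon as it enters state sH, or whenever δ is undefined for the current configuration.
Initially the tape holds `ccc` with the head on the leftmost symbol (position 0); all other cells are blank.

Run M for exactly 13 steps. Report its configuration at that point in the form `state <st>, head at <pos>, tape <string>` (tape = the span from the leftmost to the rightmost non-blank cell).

s0 | [c]cc_   read c → write c, move +1, go to s2
s2 | c[c]c_   read c → write a, move -1, go to s0
s0 | [c]ac_   read c → write c, move +1, go to s2
s2 | c[a]c_   read a → write b, move +1, go to s0
s0 | cb[c]_   read c → write c, move +1, go to s2
s2 | cbc[_]   read _ → write _, move -1, go to s1
s1 | cb[c]_   read c → write _, move +1, go to s2
s2 | cb_[_]   read _ → write _, move -1, go to s1
s1 | cb[_]_   read _ → write c, move +1, go to s0
s0 | cbc[_]   read _ → write _, move -1, go to s1
s1 | cb[c]_   read c → write _, move +1, go to s2
s2 | cb_[_]   read _ → write _, move -1, go to s1
s1 | cb[_]_   read _ → write c, move +1, go to s0
s0 | cbc[_]
After 13 steps: state s0, head at 3, tape cbc.

state s0, head at 3, tape cbc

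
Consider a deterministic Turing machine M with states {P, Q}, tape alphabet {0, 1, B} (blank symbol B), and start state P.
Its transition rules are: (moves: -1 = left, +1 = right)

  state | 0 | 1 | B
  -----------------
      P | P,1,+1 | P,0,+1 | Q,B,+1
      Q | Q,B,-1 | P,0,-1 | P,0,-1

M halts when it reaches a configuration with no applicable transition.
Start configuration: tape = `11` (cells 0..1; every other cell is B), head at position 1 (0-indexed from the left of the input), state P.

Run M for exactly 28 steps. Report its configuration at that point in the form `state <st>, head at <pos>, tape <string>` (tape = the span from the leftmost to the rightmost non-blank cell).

state=P head=1 tape=1[1]BBBBB   (P,1)→(P,0,+1)
state=P head=2 tape=10[B]BBBB   (P,B)→(Q,B,+1)
state=Q head=3 tape=10B[B]BBB   (Q,B)→(P,0,-1)
state=P head=2 tape=10[B]0BBB   (P,B)→(Q,B,+1)
state=Q head=3 tape=10B[0]BBB   (Q,0)→(Q,B,-1)
state=Q head=2 tape=10[B]BBBB   (Q,B)→(P,0,-1)
state=P head=1 tape=1[0]0BBBB   (P,0)→(P,1,+1)
state=P head=2 tape=11[0]BBBB   (P,0)→(P,1,+1)
state=P head=3 tape=111[B]BBB   (P,B)→(Q,B,+1)
state=Q head=4 tape=111B[B]BB   (Q,B)→(P,0,-1)
state=P head=3 tape=111[B]0BB   (P,B)→(Q,B,+1)
state=Q head=4 tape=111B[0]BB   (Q,0)→(Q,B,-1)
state=Q head=3 tape=111[B]BBB   (Q,B)→(P,0,-1)
state=P head=2 tape=11[1]0BBB   (P,1)→(P,0,+1)
state=P head=3 tape=110[0]BBB   (P,0)→(P,1,+1)
state=P head=4 tape=1101[B]BB   (P,B)→(Q,B,+1)
state=Q head=5 tape=1101B[B]B   (Q,B)→(P,0,-1)
state=P head=4 tape=1101[B]0B   (P,B)→(Q,B,+1)
state=Q head=5 tape=1101B[0]B   (Q,0)→(Q,B,-1)
state=Q head=4 tape=1101[B]BB   (Q,B)→(P,0,-1)
state=P head=3 tape=110[1]0BB   (P,1)→(P,0,+1)
state=P head=4 tape=1100[0]BB   (P,0)→(P,1,+1)
state=P head=5 tape=11001[B]B   (P,B)→(Q,B,+1)
state=Q head=6 tape=11001B[B]   (Q,B)→(P,0,-1)
state=P head=5 tape=11001[B]0   (P,B)→(Q,B,+1)
state=Q head=6 tape=11001B[0]   (Q,0)→(Q,B,-1)
state=Q head=5 tape=11001[B]B   (Q,B)→(P,0,-1)
state=P head=4 tape=1100[1]0B   (P,1)→(P,0,+1)
state=P head=5 tape=11000[0]B
After 28 steps: state P, head at 5, tape 110000.

state P, head at 5, tape 110000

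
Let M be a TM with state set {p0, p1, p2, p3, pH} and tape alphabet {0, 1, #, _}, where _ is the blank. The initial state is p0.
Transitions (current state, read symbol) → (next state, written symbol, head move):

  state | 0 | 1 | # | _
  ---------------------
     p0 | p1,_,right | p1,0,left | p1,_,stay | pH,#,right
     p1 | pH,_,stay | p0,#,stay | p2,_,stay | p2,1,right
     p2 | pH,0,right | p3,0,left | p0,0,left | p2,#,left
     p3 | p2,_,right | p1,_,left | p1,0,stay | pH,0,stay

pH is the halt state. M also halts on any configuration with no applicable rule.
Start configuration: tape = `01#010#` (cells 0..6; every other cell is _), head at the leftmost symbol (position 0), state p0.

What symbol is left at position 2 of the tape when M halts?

0

p0 | [0]1#010#   read 0 → write _, move right, go to p1
p1 | _[1]#010#   read 1 → write #, move stay, go to p0
p0 | _[#]#010#   read # → write _, move stay, go to p1
p1 | _[_]#010#   read _ → write 1, move right, go to p2
p2 | _1[#]010#   read # → write 0, move left, go to p0
p0 | _[1]0010#   read 1 → write 0, move left, go to p1
p1 | [_]00010#   read _ → write 1, move right, go to p2
p2 | 1[0]0010#   read 0 → write 0, move right, go to pH
pH | 10[0]010#
Cell 2 holds 0 when M halts.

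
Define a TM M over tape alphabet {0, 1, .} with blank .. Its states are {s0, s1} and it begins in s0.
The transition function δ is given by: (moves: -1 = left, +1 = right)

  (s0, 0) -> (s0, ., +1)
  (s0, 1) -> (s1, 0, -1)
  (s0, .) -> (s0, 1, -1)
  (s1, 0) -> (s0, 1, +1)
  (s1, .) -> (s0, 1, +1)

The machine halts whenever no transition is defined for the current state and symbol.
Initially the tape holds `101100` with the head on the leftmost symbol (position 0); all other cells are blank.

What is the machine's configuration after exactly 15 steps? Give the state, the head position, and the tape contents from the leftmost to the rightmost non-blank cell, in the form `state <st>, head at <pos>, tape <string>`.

state=s0 head=0 tape=.[1]01100.   (s0,1)→(s1,0,-1)
state=s1 head=-1 tape=[.]001100.   (s1,.)→(s0,1,+1)
state=s0 head=0 tape=1[0]01100.   (s0,0)→(s0,.,+1)
state=s0 head=1 tape=1.[0]1100.   (s0,0)→(s0,.,+1)
state=s0 head=2 tape=1..[1]100.   (s0,1)→(s1,0,-1)
state=s1 head=1 tape=1.[.]0100.   (s1,.)→(s0,1,+1)
state=s0 head=2 tape=1.1[0]100.   (s0,0)→(s0,.,+1)
state=s0 head=3 tape=1.1.[1]00.   (s0,1)→(s1,0,-1)
state=s1 head=2 tape=1.1[.]000.   (s1,.)→(s0,1,+1)
state=s0 head=3 tape=1.11[0]00.   (s0,0)→(s0,.,+1)
state=s0 head=4 tape=1.11.[0]0.   (s0,0)→(s0,.,+1)
state=s0 head=5 tape=1.11..[0].   (s0,0)→(s0,.,+1)
state=s0 head=6 tape=1.11...[.]   (s0,.)→(s0,1,-1)
state=s0 head=5 tape=1.11..[.]1   (s0,.)→(s0,1,-1)
state=s0 head=4 tape=1.11.[.]11   (s0,.)→(s0,1,-1)
state=s0 head=3 tape=1.11[.]111
After 15 steps: state s0, head at 3, tape 1.11.111.

state s0, head at 3, tape 1.11.111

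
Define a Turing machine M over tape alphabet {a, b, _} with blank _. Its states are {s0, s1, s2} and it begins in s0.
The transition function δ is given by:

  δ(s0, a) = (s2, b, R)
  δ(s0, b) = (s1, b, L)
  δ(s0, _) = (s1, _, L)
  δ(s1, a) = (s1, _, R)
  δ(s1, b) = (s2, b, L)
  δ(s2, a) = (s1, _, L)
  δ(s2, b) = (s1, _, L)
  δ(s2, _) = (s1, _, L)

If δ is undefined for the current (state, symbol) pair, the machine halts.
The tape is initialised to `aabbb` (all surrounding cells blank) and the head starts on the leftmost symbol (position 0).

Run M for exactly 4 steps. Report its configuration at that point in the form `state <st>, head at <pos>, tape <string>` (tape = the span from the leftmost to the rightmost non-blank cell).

s0 | __[a]abbb   read a → write b, move R, go to s2
s2 | __b[a]bbb   read a → write _, move L, go to s1
s1 | __[b]_bbb   read b → write b, move L, go to s2
s2 | _[_]b_bbb   read _ → write _, move L, go to s1
s1 | [_]_b_bbb
After 4 steps: state s1, head at -2, tape b_bbb.

state s1, head at -2, tape b_bbb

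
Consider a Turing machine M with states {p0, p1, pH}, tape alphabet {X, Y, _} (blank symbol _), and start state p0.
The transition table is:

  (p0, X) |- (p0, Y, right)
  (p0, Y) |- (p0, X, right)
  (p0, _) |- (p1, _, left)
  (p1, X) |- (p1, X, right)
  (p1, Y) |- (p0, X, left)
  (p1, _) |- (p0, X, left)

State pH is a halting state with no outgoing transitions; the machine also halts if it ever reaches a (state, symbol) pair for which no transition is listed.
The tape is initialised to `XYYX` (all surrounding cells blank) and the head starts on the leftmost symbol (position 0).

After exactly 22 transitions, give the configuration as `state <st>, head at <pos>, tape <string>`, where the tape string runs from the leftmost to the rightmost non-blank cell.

p0 | [X]YYX_   read X → write Y, move right, go to p0
p0 | Y[Y]YX_   read Y → write X, move right, go to p0
p0 | YX[Y]X_   read Y → write X, move right, go to p0
p0 | YXX[X]_   read X → write Y, move right, go to p0
p0 | YXXY[_]   read _ → write _, move left, go to p1
p1 | YXX[Y]_   read Y → write X, move left, go to p0
p0 | YX[X]X_   read X → write Y, move right, go to p0
p0 | YXY[X]_   read X → write Y, move right, go to p0
p0 | YXYY[_]   read _ → write _, move left, go to p1
p1 | YXY[Y]_   read Y → write X, move left, go to p0
p0 | YX[Y]X_   read Y → write X, move right, go to p0
p0 | YXX[X]_   read X → write Y, move right, go to p0
p0 | YXXY[_]   read _ → write _, move left, go to p1
p1 | YXX[Y]_   read Y → write X, move left, go to p0
p0 | YX[X]X_   read X → write Y, move right, go to p0
p0 | YXY[X]_   read X → write Y, move right, go to p0
p0 | YXYY[_]   read _ → write _, move left, go to p1
p1 | YXY[Y]_   read Y → write X, move left, go to p0
p0 | YX[Y]X_   read Y → write X, move right, go to p0
p0 | YXX[X]_   read X → write Y, move right, go to p0
p0 | YXXY[_]   read _ → write _, move left, go to p1
p1 | YXX[Y]_   read Y → write X, move left, go to p0
p0 | YX[X]X_
After 22 steps: state p0, head at 2, tape YXXX.

state p0, head at 2, tape YXXX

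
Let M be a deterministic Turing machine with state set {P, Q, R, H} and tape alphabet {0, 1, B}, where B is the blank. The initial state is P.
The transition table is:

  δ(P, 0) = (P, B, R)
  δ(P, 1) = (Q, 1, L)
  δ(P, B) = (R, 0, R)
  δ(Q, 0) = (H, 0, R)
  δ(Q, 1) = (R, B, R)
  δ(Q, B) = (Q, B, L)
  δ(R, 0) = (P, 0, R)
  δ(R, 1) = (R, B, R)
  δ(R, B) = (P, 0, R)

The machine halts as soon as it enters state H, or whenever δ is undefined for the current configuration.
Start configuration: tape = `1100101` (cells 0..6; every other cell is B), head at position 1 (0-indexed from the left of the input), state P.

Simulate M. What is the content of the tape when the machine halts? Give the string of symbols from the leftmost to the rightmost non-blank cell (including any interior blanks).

0B101

state=P head=1 tape=1[1]00101   (P,1)→(Q,1,L)
state=Q head=0 tape=[1]100101   (Q,1)→(R,B,R)
state=R head=1 tape=B[1]00101   (R,1)→(R,B,R)
state=R head=2 tape=BB[0]0101   (R,0)→(P,0,R)
state=P head=3 tape=BB0[0]101   (P,0)→(P,B,R)
state=P head=4 tape=BB0B[1]01   (P,1)→(Q,1,L)
state=Q head=3 tape=BB0[B]101   (Q,B)→(Q,B,L)
state=Q head=2 tape=BB[0]B101   (Q,0)→(H,0,R)
state=H head=3 tape=BB0[B]101
The non-blank tape span at halt is 0B101.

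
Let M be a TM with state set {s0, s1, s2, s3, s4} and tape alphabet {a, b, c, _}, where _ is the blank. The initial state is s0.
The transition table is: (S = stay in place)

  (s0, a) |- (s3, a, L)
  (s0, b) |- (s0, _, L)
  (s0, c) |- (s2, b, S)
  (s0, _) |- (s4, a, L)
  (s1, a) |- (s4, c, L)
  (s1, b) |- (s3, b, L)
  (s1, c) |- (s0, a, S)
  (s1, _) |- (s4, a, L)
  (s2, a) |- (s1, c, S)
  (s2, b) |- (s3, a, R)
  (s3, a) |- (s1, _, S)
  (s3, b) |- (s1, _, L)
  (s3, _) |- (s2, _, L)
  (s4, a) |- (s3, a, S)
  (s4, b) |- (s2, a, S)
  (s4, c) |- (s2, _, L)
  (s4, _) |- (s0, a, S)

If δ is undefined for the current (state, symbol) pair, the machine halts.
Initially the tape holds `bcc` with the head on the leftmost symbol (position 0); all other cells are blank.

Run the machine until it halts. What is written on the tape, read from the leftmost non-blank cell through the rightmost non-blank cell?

state=s0 head=0 tape=____[b]cc   (s0,b)→(s0,_,L)
state=s0 head=-1 tape=___[_]_cc   (s0,_)→(s4,a,L)
state=s4 head=-2 tape=__[_]a_cc   (s4,_)→(s0,a,S)
state=s0 head=-2 tape=__[a]a_cc   (s0,a)→(s3,a,L)
state=s3 head=-3 tape=_[_]aa_cc   (s3,_)→(s2,_,L)
state=s2 head=-4 tape=[_]_aa_cc
The non-blank tape span at halt is aa_cc.

aa_cc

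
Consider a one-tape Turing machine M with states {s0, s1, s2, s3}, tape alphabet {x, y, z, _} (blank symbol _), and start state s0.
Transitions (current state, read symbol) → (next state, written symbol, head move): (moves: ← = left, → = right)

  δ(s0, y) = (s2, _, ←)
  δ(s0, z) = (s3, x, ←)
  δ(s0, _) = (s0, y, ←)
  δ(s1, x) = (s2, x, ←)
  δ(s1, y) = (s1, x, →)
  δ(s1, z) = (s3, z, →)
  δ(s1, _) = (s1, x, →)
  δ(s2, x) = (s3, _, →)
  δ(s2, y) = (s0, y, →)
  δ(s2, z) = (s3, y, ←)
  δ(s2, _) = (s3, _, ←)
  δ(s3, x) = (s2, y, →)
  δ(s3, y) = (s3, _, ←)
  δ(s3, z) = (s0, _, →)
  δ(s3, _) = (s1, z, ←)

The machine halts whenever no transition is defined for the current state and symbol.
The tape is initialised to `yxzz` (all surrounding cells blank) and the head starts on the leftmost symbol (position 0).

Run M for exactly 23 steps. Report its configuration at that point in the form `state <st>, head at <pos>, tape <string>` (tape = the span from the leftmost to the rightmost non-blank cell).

state=s0 head=0 tape=___[y]xzz   (s0,y)→(s2,_,←)
state=s2 head=-1 tape=__[_]_xzz   (s2,_)→(s3,_,←)
state=s3 head=-2 tape=_[_]__xzz   (s3,_)→(s1,z,←)
state=s1 head=-3 tape=[_]z__xzz   (s1,_)→(s1,x,→)
state=s1 head=-2 tape=x[z]__xzz   (s1,z)→(s3,z,→)
state=s3 head=-1 tape=xz[_]_xzz   (s3,_)→(s1,z,←)
state=s1 head=-2 tape=x[z]z_xzz   (s1,z)→(s3,z,→)
state=s3 head=-1 tape=xz[z]_xzz   (s3,z)→(s0,_,→)
state=s0 head=0 tape=xz_[_]xzz   (s0,_)→(s0,y,←)
state=s0 head=-1 tape=xz[_]yxzz   (s0,_)→(s0,y,←)
state=s0 head=-2 tape=x[z]yyxzz   (s0,z)→(s3,x,←)
state=s3 head=-3 tape=[x]xyyxzz   (s3,x)→(s2,y,→)
state=s2 head=-2 tape=y[x]yyxzz   (s2,x)→(s3,_,→)
state=s3 head=-1 tape=y_[y]yxzz   (s3,y)→(s3,_,←)
state=s3 head=-2 tape=y[_]_yxzz   (s3,_)→(s1,z,←)
state=s1 head=-3 tape=[y]z_yxzz   (s1,y)→(s1,x,→)
state=s1 head=-2 tape=x[z]_yxzz   (s1,z)→(s3,z,→)
state=s3 head=-1 tape=xz[_]yxzz   (s3,_)→(s1,z,←)
state=s1 head=-2 tape=x[z]zyxzz   (s1,z)→(s3,z,→)
state=s3 head=-1 tape=xz[z]yxzz   (s3,z)→(s0,_,→)
state=s0 head=0 tape=xz_[y]xzz   (s0,y)→(s2,_,←)
state=s2 head=-1 tape=xz[_]_xzz   (s2,_)→(s3,_,←)
state=s3 head=-2 tape=x[z]__xzz   (s3,z)→(s0,_,→)
state=s0 head=-1 tape=x_[_]_xzz
After 23 steps: state s0, head at -1, tape x___xzz.

state s0, head at -1, tape x___xzz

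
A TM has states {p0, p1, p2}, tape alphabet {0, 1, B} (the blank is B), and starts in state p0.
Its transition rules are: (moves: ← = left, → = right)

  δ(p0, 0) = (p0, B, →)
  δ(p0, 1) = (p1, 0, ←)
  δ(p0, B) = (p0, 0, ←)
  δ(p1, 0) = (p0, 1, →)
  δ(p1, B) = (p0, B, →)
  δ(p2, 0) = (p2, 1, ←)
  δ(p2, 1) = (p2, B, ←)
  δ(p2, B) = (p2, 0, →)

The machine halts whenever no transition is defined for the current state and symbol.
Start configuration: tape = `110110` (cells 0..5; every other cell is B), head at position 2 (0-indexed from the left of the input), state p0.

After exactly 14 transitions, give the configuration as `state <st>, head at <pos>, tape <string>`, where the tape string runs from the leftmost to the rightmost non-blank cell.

p0 | 11[0]110B   read 0 → write B, move →, go to p0
p0 | 11B[1]10B   read 1 → write 0, move ←, go to p1
p1 | 11[B]010B   read B → write B, move →, go to p0
p0 | 11B[0]10B   read 0 → write B, move →, go to p0
p0 | 11BB[1]0B   read 1 → write 0, move ←, go to p1
p1 | 11B[B]00B   read B → write B, move →, go to p0
p0 | 11BB[0]0B   read 0 → write B, move →, go to p0
p0 | 11BBB[0]B   read 0 → write B, move →, go to p0
p0 | 11BBBB[B]   read B → write 0, move ←, go to p0
p0 | 11BBB[B]0   read B → write 0, move ←, go to p0
p0 | 11BB[B]00   read B → write 0, move ←, go to p0
p0 | 11B[B]000   read B → write 0, move ←, go to p0
p0 | 11[B]0000   read B → write 0, move ←, go to p0
p0 | 1[1]00000   read 1 → write 0, move ←, go to p1
p1 | [1]000000
After 14 steps: state p1, head at 0, tape 1000000.

state p1, head at 0, tape 1000000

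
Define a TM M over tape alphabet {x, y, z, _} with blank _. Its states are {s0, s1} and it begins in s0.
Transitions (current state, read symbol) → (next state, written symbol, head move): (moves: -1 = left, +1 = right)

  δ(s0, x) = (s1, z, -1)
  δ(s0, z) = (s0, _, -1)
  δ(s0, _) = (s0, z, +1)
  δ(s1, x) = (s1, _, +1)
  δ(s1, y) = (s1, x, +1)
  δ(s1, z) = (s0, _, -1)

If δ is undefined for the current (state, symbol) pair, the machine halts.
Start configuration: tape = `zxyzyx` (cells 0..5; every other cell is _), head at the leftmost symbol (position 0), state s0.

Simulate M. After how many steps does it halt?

s0 | ___[z]xyzyx   read z → write _, move -1, go to s0
s0 | __[_]_xyzyx   read _ → write z, move +1, go to s0
s0 | __z[_]xyzyx   read _ → write z, move +1, go to s0
s0 | __zz[x]yzyx   read x → write z, move -1, go to s1
s1 | __z[z]zyzyx   read z → write _, move -1, go to s0
s0 | __[z]_zyzyx   read z → write _, move -1, go to s0
s0 | _[_]__zyzyx   read _ → write z, move +1, go to s0
s0 | _z[_]_zyzyx   read _ → write z, move +1, go to s0
s0 | _zz[_]zyzyx   read _ → write z, move +1, go to s0
s0 | _zzz[z]yzyx   read z → write _, move -1, go to s0
s0 | _zz[z]_yzyx   read z → write _, move -1, go to s0
s0 | _z[z]__yzyx   read z → write _, move -1, go to s0
s0 | _[z]___yzyx   read z → write _, move -1, go to s0
s0 | [_]____yzyx   read _ → write z, move +1, go to s0
s0 | z[_]___yzyx   read _ → write z, move +1, go to s0
s0 | zz[_]__yzyx   read _ → write z, move +1, go to s0
s0 | zzz[_]_yzyx   read _ → write z, move +1, go to s0
s0 | zzzz[_]yzyx   read _ → write z, move +1, go to s0
s0 | zzzzz[y]zyx
M halts after 18 transitions.

18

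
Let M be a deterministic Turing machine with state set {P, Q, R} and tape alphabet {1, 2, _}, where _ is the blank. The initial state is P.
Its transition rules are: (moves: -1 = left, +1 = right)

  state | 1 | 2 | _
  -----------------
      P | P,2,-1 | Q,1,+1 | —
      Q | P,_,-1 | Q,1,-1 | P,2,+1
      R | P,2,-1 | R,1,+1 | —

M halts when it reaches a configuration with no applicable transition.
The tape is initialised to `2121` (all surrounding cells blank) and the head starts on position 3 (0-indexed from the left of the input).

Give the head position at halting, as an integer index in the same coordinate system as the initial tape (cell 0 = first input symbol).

P | _212[1]   read 1 → write 2, move -1, go to P
P | _21[2]2   read 2 → write 1, move +1, go to Q
Q | _211[2]   read 2 → write 1, move -1, go to Q
Q | _21[1]1   read 1 → write _, move -1, go to P
P | _2[1]_1   read 1 → write 2, move -1, go to P
P | _[2]2_1   read 2 → write 1, move +1, go to Q
Q | _1[2]_1   read 2 → write 1, move -1, go to Q
Q | _[1]1_1   read 1 → write _, move -1, go to P
P | [_]_1_1
At halt the head is at cell -1.

-1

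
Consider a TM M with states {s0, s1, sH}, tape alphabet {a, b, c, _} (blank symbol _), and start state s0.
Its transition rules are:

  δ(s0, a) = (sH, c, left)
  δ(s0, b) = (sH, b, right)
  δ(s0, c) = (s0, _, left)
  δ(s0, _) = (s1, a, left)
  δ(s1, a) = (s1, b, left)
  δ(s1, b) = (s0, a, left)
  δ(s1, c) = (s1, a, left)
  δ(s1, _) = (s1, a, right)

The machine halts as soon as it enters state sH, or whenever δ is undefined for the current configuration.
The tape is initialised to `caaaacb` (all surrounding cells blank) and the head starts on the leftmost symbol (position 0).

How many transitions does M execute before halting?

8

s0 | ____[c]aaaacb   read c → write _, move left, go to s0
s0 | ___[_]_aaaacb   read _ → write a, move left, go to s1
s1 | __[_]a_aaaacb   read _ → write a, move right, go to s1
s1 | __a[a]_aaaacb   read a → write b, move left, go to s1
s1 | __[a]b_aaaacb   read a → write b, move left, go to s1
s1 | _[_]bb_aaaacb   read _ → write a, move right, go to s1
s1 | _a[b]b_aaaacb   read b → write a, move left, go to s0
s0 | _[a]ab_aaaacb   read a → write c, move left, go to sH
sH | [_]cab_aaaacb
M halts after 8 transitions.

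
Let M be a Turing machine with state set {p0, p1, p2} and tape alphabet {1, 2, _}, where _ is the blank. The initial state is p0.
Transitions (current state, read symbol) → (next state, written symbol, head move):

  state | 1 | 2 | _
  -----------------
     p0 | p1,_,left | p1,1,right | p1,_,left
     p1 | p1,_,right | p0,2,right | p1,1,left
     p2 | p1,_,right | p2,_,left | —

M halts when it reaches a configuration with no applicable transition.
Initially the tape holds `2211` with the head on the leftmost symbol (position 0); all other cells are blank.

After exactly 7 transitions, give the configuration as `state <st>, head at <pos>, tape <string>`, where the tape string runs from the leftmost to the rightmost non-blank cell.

state p1, head at 1, tape 12_1

state=p0 head=0 tape=[2]211   (p0,2)→(p1,1,right)
state=p1 head=1 tape=1[2]11   (p1,2)→(p0,2,right)
state=p0 head=2 tape=12[1]1   (p0,1)→(p1,_,left)
state=p1 head=1 tape=1[2]_1   (p1,2)→(p0,2,right)
state=p0 head=2 tape=12[_]1   (p0,_)→(p1,_,left)
state=p1 head=1 tape=1[2]_1   (p1,2)→(p0,2,right)
state=p0 head=2 tape=12[_]1   (p0,_)→(p1,_,left)
state=p1 head=1 tape=1[2]_1
After 7 steps: state p1, head at 1, tape 12_1.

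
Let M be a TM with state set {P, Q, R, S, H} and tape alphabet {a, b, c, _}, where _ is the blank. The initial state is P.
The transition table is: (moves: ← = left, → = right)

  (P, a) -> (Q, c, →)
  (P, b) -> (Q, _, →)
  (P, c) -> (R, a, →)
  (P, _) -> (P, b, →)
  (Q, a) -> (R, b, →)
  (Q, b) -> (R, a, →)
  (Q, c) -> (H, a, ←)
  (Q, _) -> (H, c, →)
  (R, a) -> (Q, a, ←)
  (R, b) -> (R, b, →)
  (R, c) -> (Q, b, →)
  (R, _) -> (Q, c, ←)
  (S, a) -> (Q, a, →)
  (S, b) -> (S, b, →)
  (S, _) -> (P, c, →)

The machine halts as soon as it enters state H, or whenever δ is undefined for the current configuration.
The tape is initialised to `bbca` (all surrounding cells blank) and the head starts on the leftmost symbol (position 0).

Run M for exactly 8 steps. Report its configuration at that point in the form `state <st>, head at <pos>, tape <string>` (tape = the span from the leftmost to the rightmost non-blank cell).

state H, head at 6, tape ababc

state=P head=0 tape=[b]bca___   (P,b)→(Q,_,→)
state=Q head=1 tape=_[b]ca___   (Q,b)→(R,a,→)
state=R head=2 tape=_a[c]a___   (R,c)→(Q,b,→)
state=Q head=3 tape=_ab[a]___   (Q,a)→(R,b,→)
state=R head=4 tape=_abb[_]__   (R,_)→(Q,c,←)
state=Q head=3 tape=_ab[b]c__   (Q,b)→(R,a,→)
state=R head=4 tape=_aba[c]__   (R,c)→(Q,b,→)
state=Q head=5 tape=_abab[_]_   (Q,_)→(H,c,→)
state=H head=6 tape=_ababc[_]
After 8 steps: state H, head at 6, tape ababc.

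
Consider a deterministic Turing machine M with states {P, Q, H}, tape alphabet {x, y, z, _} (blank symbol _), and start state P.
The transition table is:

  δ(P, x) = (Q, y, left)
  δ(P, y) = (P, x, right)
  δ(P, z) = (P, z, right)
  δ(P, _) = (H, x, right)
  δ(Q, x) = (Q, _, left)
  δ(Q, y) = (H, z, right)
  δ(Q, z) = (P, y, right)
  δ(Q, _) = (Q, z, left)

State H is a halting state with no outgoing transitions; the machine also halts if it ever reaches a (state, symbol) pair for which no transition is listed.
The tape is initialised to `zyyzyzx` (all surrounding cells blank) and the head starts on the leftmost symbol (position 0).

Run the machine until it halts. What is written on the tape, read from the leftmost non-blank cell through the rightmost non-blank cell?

state=P head=0 tape=[z]yyzyzx__   (P,z)→(P,z,right)
state=P head=1 tape=z[y]yzyzx__   (P,y)→(P,x,right)
state=P head=2 tape=zx[y]zyzx__   (P,y)→(P,x,right)
state=P head=3 tape=zxx[z]yzx__   (P,z)→(P,z,right)
state=P head=4 tape=zxxz[y]zx__   (P,y)→(P,x,right)
state=P head=5 tape=zxxzx[z]x__   (P,z)→(P,z,right)
state=P head=6 tape=zxxzxz[x]__   (P,x)→(Q,y,left)
state=Q head=5 tape=zxxzx[z]y__   (Q,z)→(P,y,right)
state=P head=6 tape=zxxzxy[y]__   (P,y)→(P,x,right)
state=P head=7 tape=zxxzxyx[_]_   (P,_)→(H,x,right)
state=H head=8 tape=zxxzxyxx[_]
The non-blank tape span at halt is zxxzxyxx.

zxxzxyxx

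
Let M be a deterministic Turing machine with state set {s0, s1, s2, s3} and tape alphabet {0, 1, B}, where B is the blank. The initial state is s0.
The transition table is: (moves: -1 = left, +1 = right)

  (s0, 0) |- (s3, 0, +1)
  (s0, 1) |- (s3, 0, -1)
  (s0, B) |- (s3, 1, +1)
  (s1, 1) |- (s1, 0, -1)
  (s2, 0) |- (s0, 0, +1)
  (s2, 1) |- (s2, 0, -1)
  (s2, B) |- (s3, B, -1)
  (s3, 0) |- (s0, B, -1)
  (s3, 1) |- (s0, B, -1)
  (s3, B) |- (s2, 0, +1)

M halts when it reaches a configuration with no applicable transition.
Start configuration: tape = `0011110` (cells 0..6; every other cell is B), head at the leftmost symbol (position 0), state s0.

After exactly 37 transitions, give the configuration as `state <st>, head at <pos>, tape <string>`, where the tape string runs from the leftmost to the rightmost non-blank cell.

s0 | [0]011110BBBBB   read 0 → write 0, move +1, go to s3
s3 | 0[0]11110BBBBB   read 0 → write B, move -1, go to s0
s0 | [0]B11110BBBBB   read 0 → write 0, move +1, go to s3
s3 | 0[B]11110BBBBB   read B → write 0, move +1, go to s2
s2 | 00[1]1110BBBBB   read 1 → write 0, move -1, go to s2
s2 | 0[0]01110BBBBB   read 0 → write 0, move +1, go to s0
s0 | 00[0]1110BBBBB   read 0 → write 0, move +1, go to s3
s3 | 000[1]110BBBBB   read 1 → write B, move -1, go to s0
s0 | 00[0]B110BBBBB   read 0 → write 0, move +1, go to s3
s3 | 000[B]110BBBBB   read B → write 0, move +1, go to s2
s2 | 0000[1]10BBBBB   read 1 → write 0, move -1, go to s2
s2 | 000[0]010BBBBB   read 0 → write 0, move +1, go to s0
s0 | 0000[0]10BBBBB   read 0 → write 0, move +1, go to s3
s3 | 00000[1]0BBBBB   read 1 → write B, move -1, go to s0
s0 | 0000[0]B0BBBBB   read 0 → write 0, move +1, go to s3
s3 | 00000[B]0BBBBB   read B → write 0, move +1, go to s2
s2 | 000000[0]BBBBB   read 0 → write 0, move +1, go to s0
s0 | 0000000[B]BBBB   read B → write 1, move +1, go to s3
s3 | 00000001[B]BBB   read B → write 0, move +1, go to s2
s2 | 000000010[B]BB   read B → write B, move -1, go to s3
s3 | 00000001[0]BBB   read 0 → write B, move -1, go to s0
s0 | 0000000[1]BBBB   read 1 → write 0, move -1, go to s3
s3 | 000000[0]0BBBB   read 0 → write B, move -1, go to s0
s0 | 00000[0]B0BBBB   read 0 → write 0, move +1, go to s3
s3 | 000000[B]0BBBB   read B → write 0, move +1, go to s2
s2 | 0000000[0]BBBB   read 0 → write 0, move +1, go to s0
s0 | 00000000[B]BBB   read B → write 1, move +1, go to s3
s3 | 000000001[B]BB   read B → write 0, move +1, go to s2
s2 | 0000000010[B]B   read B → write B, move -1, go to s3
s3 | 000000001[0]BB   read 0 → write B, move -1, go to s0
s0 | 00000000[1]BBB   read 1 → write 0, move -1, go to s3
s3 | 0000000[0]0BBB   read 0 → write B, move -1, go to s0
s0 | 000000[0]B0BBB   read 0 → write 0, move +1, go to s3
s3 | 0000000[B]0BBB   read B → write 0, move +1, go to s2
s2 | 00000000[0]BBB   read 0 → write 0, move +1, go to s0
s0 | 000000000[B]BB   read B → write 1, move +1, go to s3
s3 | 0000000001[B]B   read B → write 0, move +1, go to s2
s2 | 00000000010[B]
After 37 steps: state s2, head at 11, tape 00000000010.

state s2, head at 11, tape 00000000010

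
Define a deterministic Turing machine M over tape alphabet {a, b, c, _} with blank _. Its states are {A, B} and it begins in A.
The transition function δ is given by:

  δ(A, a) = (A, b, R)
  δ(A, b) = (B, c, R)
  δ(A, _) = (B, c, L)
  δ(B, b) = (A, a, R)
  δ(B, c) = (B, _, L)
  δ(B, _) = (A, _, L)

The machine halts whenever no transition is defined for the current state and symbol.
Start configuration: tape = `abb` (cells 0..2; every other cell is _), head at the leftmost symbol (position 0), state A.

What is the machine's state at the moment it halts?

B

state=A head=0 tape=[a]bb_   (A,a)→(A,b,R)
state=A head=1 tape=b[b]b_   (A,b)→(B,c,R)
state=B head=2 tape=bc[b]_   (B,b)→(A,a,R)
state=A head=3 tape=bca[_]   (A,_)→(B,c,L)
state=B head=2 tape=bc[a]c
No transition is defined for (B, a); M halts in state B.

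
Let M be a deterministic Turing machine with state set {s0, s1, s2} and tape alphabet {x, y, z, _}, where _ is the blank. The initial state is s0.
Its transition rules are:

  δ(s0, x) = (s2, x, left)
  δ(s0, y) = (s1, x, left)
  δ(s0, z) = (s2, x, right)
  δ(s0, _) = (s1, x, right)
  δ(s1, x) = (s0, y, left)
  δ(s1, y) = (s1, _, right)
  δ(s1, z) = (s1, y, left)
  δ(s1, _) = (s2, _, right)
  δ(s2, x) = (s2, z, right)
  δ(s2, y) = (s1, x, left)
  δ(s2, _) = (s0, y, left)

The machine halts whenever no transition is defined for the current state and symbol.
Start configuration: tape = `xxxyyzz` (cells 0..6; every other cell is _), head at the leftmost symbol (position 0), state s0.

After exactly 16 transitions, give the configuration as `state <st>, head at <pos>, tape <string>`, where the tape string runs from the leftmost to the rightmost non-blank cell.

state s1, head at 4, tape xxxx___yz

state=s0 head=0 tape=__[x]xxyyzz   (s0,x)→(s2,x,left)
state=s2 head=-1 tape=_[_]xxxyyzz   (s2,_)→(s0,y,left)
state=s0 head=-2 tape=[_]yxxxyyzz   (s0,_)→(s1,x,right)
state=s1 head=-1 tape=x[y]xxxyyzz   (s1,y)→(s1,_,right)
state=s1 head=0 tape=x_[x]xxyyzz   (s1,x)→(s0,y,left)
state=s0 head=-1 tape=x[_]yxxyyzz   (s0,_)→(s1,x,right)
state=s1 head=0 tape=xx[y]xxyyzz   (s1,y)→(s1,_,right)
state=s1 head=1 tape=xx_[x]xyyzz   (s1,x)→(s0,y,left)
state=s0 head=0 tape=xx[_]yxyyzz   (s0,_)→(s1,x,right)
state=s1 head=1 tape=xxx[y]xyyzz   (s1,y)→(s1,_,right)
state=s1 head=2 tape=xxx_[x]yyzz   (s1,x)→(s0,y,left)
state=s0 head=1 tape=xxx[_]yyyzz   (s0,_)→(s1,x,right)
state=s1 head=2 tape=xxxx[y]yyzz   (s1,y)→(s1,_,right)
state=s1 head=3 tape=xxxx_[y]yzz   (s1,y)→(s1,_,right)
state=s1 head=4 tape=xxxx__[y]zz   (s1,y)→(s1,_,right)
state=s1 head=5 tape=xxxx___[z]z   (s1,z)→(s1,y,left)
state=s1 head=4 tape=xxxx__[_]yz
After 16 steps: state s1, head at 4, tape xxxx___yz.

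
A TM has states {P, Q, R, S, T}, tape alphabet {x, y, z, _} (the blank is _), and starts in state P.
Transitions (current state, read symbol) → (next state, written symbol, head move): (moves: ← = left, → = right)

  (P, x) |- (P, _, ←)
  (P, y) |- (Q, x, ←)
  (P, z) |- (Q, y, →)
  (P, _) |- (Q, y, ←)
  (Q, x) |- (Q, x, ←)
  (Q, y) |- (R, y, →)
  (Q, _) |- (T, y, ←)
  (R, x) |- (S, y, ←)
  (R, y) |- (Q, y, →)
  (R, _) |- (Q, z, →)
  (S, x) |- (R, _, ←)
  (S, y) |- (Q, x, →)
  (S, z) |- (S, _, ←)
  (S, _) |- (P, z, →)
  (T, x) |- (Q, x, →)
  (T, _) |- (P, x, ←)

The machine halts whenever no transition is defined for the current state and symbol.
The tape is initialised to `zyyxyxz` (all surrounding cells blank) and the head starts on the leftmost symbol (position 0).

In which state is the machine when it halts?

P | [z]yyxyxz   read z → write y, move →, go to Q
Q | y[y]yxyxz   read y → write y, move →, go to R
R | yy[y]xyxz   read y → write y, move →, go to Q
Q | yyy[x]yxz   read x → write x, move ←, go to Q
Q | yy[y]xyxz   read y → write y, move →, go to R
R | yyy[x]yxz   read x → write y, move ←, go to S
S | yy[y]yyxz   read y → write x, move →, go to Q
Q | yyx[y]yxz   read y → write y, move →, go to R
R | yyxy[y]xz   read y → write y, move →, go to Q
Q | yyxyy[x]z   read x → write x, move ←, go to Q
Q | yyxy[y]xz   read y → write y, move →, go to R
R | yyxyy[x]z   read x → write y, move ←, go to S
S | yyxy[y]yz   read y → write x, move →, go to Q
Q | yyxyx[y]z   read y → write y, move →, go to R
R | yyxyxy[z]
No transition is defined for (R, z); M halts in state R.

R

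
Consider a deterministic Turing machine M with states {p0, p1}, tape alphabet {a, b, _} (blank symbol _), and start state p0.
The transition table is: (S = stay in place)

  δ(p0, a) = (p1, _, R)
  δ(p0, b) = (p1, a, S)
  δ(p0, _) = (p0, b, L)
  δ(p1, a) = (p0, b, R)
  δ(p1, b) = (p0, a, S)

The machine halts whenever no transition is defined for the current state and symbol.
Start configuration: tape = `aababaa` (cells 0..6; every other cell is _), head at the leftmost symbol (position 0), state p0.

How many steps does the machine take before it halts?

9

state=p0 head=0 tape=[a]ababaa_   (p0,a)→(p1,_,R)
state=p1 head=1 tape=_[a]babaa_   (p1,a)→(p0,b,R)
state=p0 head=2 tape=_b[b]abaa_   (p0,b)→(p1,a,S)
state=p1 head=2 tape=_b[a]abaa_   (p1,a)→(p0,b,R)
state=p0 head=3 tape=_bb[a]baa_   (p0,a)→(p1,_,R)
state=p1 head=4 tape=_bb_[b]aa_   (p1,b)→(p0,a,S)
state=p0 head=4 tape=_bb_[a]aa_   (p0,a)→(p1,_,R)
state=p1 head=5 tape=_bb__[a]a_   (p1,a)→(p0,b,R)
state=p0 head=6 tape=_bb__b[a]_   (p0,a)→(p1,_,R)
state=p1 head=7 tape=_bb__b_[_]
M halts after 9 transitions.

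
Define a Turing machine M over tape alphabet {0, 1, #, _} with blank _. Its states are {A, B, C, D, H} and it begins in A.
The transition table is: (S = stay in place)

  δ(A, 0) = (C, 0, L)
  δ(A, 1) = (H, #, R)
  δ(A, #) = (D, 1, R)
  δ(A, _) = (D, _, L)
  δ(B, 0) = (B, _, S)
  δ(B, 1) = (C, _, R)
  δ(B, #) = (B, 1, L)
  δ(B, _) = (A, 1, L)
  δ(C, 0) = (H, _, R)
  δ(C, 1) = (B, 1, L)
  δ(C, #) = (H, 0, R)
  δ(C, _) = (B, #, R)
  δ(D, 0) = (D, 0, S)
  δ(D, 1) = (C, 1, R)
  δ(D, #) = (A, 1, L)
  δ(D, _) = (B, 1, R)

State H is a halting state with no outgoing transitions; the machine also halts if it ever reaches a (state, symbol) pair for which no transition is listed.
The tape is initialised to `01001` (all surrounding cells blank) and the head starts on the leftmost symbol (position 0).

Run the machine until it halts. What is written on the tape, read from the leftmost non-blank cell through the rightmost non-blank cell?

#11001

state=A head=0 tape=_[0]1001   (A,0)→(C,0,L)
state=C head=-1 tape=[_]01001   (C,_)→(B,#,R)
state=B head=0 tape=#[0]1001   (B,0)→(B,_,S)
state=B head=0 tape=#[_]1001   (B,_)→(A,1,L)
state=A head=-1 tape=[#]11001   (A,#)→(D,1,R)
state=D head=0 tape=1[1]1001   (D,1)→(C,1,R)
state=C head=1 tape=11[1]001   (C,1)→(B,1,L)
state=B head=0 tape=1[1]1001   (B,1)→(C,_,R)
state=C head=1 tape=1_[1]001   (C,1)→(B,1,L)
state=B head=0 tape=1[_]1001   (B,_)→(A,1,L)
state=A head=-1 tape=[1]11001   (A,1)→(H,#,R)
state=H head=0 tape=#[1]1001
The non-blank tape span at halt is #11001.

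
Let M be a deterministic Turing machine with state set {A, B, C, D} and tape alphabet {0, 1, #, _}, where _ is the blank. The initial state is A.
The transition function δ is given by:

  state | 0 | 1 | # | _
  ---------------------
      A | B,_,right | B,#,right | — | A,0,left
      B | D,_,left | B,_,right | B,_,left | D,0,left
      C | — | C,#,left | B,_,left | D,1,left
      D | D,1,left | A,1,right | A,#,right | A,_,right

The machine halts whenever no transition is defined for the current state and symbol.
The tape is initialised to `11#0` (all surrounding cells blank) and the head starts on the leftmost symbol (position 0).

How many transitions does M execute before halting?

A | [1]1#0   read 1 → write #, move right, go to B
B | #[1]#0   read 1 → write _, move right, go to B
B | #_[#]0   read # → write _, move left, go to B
B | #[_]_0   read _ → write 0, move left, go to D
D | [#]0_0   read # → write #, move right, go to A
A | #[0]_0   read 0 → write _, move right, go to B
B | #_[_]0   read _ → write 0, move left, go to D
D | #[_]00   read _ → write _, move right, go to A
A | #_[0]0   read 0 → write _, move right, go to B
B | #__[0]   read 0 → write _, move left, go to D
D | #_[_]_   read _ → write _, move right, go to A
A | #__[_]   read _ → write 0, move left, go to A
A | #_[_]0   read _ → write 0, move left, go to A
A | #[_]00   read _ → write 0, move left, go to A
A | [#]000
M halts after 14 transitions.

14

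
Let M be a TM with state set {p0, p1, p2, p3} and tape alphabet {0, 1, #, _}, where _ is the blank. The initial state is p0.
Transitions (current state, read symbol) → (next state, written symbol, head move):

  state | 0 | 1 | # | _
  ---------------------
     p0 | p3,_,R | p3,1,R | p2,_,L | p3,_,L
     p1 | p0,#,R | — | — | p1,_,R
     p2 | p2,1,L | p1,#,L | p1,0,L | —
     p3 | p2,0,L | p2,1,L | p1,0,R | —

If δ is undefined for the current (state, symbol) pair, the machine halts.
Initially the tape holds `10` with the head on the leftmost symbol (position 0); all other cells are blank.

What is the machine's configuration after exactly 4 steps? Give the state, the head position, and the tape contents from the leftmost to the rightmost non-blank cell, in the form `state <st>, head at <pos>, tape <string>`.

state p1, head at 0, tape #0

state=p0 head=0 tape=_[1]0   (p0,1)→(p3,1,R)
state=p3 head=1 tape=_1[0]   (p3,0)→(p2,0,L)
state=p2 head=0 tape=_[1]0   (p2,1)→(p1,#,L)
state=p1 head=-1 tape=[_]#0   (p1,_)→(p1,_,R)
state=p1 head=0 tape=_[#]0
After 4 steps: state p1, head at 0, tape #0.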